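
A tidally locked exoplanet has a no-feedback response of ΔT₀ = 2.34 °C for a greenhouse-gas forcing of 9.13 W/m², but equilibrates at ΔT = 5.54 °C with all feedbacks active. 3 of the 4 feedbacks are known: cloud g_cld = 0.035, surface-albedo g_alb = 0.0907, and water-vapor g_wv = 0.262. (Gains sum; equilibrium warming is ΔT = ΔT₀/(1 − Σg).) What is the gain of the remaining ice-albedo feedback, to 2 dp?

0.19

Amplification A = ΔT/ΔT₀ = 5.54/2.34 = 2.368.
Total gain g = 1 − 1/A = 1 − 1/2.368 = 0.5777.
Known gains sum to 0.035 + 0.0907 + 0.262 = 0.3877.
g_ice = 0.5777 − 0.3877 = 0.19.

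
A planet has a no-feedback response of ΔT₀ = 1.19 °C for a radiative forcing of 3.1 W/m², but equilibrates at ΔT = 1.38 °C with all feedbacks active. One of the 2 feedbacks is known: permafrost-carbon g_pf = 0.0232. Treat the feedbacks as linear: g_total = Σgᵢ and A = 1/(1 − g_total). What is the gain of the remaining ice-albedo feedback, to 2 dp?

0.11

Amplification A = ΔT/ΔT₀ = 1.38/1.19 = 1.16.
Total gain g = 1 − 1/A = 1 − 1/1.16 = 0.1379.
The known gain is 0.0232.
g_ice = 0.1379 − 0.0232 = 0.11.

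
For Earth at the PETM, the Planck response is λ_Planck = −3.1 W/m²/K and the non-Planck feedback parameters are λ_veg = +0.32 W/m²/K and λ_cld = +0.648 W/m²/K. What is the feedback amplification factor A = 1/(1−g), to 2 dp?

1.45

Convert to gains: g_veg = 0.32/3.1 = 0.1032; g_cld = 0.648/3.1 = 0.209.
Total gain g = 0.3122.
A = 1/(1 − 0.3122) = 1.45.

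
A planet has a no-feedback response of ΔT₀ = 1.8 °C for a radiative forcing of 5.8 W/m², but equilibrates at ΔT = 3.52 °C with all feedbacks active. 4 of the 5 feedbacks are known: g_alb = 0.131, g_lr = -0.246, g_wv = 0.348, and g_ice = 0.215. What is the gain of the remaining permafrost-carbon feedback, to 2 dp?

Amplification A = ΔT/ΔT₀ = 3.52/1.8 = 1.956.
Total gain g = 1 − 1/A = 1 − 1/1.956 = 0.4888.
Known gains sum to 0.131 − 0.246 + 0.348 + 0.215 = 0.448.
g_pf = 0.4888 − 0.448 = 0.04.

0.04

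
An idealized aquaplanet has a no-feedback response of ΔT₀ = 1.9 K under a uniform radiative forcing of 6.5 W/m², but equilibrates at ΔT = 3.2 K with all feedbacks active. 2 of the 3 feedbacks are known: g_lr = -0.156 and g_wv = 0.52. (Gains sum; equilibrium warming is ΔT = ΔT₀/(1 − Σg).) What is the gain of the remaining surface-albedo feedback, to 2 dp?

Amplification A = ΔT/ΔT₀ = 3.2/1.9 = 1.684.
Total gain g = 1 − 1/A = 1 − 1/1.684 = 0.4062.
Known gains sum to -0.156 + 0.52 = 0.364.
g_alb = 0.4062 − 0.364 = 0.04.

0.04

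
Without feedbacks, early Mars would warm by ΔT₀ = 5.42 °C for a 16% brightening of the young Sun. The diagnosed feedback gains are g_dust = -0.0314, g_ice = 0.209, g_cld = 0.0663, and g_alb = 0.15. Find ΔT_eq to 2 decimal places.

Total gain g = -0.0314 + 0.209 + 0.0663 + 0.15 = 0.3939.
Amplification A = 1/(1 − 0.3939) = 1.65.
ΔT = 5.42 × 1.65 = 8.94 °C.

8.94 °C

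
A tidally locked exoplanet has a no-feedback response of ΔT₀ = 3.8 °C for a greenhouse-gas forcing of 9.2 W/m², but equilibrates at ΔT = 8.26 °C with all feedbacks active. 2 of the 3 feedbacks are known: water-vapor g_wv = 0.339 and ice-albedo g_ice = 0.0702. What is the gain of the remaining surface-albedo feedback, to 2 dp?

0.13

Amplification A = ΔT/ΔT₀ = 8.26/3.8 = 2.174.
Total gain g = 1 − 1/A = 1 − 1/2.174 = 0.54.
Known gains sum to 0.339 + 0.0702 = 0.4092.
g_alb = 0.54 − 0.4092 = 0.13.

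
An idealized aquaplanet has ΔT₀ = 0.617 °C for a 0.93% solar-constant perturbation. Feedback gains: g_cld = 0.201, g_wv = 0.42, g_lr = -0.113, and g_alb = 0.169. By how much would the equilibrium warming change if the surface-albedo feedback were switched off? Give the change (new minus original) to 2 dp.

Original: g = 0.677, ΔT = 0.617/(1−0.677) = 1.9102 °C.
Without surface-albedo: g' = 0.508, ΔT' = 0.617/(1−0.508) = 1.2541 °C.
Change = 1.2541 − 1.9102 = -0.66 °C.

-0.66 °C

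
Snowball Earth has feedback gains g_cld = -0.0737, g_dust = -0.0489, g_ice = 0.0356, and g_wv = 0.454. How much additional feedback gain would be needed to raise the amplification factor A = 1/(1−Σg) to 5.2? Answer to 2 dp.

0.44

Current total gain = 0.367.
Target gain for A = 5.2: g* = 1 − 1/5.2 = 0.8077.
Additional gain needed = 0.8077 − 0.367 = 0.44.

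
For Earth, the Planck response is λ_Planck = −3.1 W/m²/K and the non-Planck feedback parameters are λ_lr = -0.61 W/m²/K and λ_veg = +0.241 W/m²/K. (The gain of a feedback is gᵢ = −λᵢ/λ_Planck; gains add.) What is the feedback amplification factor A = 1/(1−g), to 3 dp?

0.894

Convert to gains: g_lr = -0.61/3.1 = -0.1968; g_veg = 0.241/3.1 = 0.07774.
Total gain g = -0.11906.
A = 1/(1 + 0.11906) = 0.894.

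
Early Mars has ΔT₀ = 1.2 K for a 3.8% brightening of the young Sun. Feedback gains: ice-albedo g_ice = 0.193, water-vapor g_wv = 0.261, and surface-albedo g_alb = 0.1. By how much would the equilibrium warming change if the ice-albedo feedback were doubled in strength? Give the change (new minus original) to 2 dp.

2.05 K

Original: g = 0.554, ΔT = 1.2/(1−0.554) = 2.6906 K.
With doubled ice-albedo: g' = 0.747, ΔT' = 1.2/(1−0.747) = 4.7431 K.
Change = 4.7431 − 2.6906 = 2.05 K.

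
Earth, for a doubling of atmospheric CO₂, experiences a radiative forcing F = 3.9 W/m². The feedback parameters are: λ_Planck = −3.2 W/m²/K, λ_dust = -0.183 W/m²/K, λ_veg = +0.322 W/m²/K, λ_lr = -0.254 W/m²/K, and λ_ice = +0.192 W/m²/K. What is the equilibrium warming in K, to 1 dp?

Net feedback parameter λ = (−3.2) + (-0.183) + (+0.322) + (-0.254) + (+0.192) = -3.123 W/m²/K.
ΔT = −F/λ = −3.9/(-3.123) = 1.2 K.

1.2 K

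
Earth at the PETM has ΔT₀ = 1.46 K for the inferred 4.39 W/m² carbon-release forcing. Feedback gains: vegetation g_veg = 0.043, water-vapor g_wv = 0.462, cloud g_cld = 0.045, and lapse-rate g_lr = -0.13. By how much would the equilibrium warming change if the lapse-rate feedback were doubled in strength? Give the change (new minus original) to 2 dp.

-0.46 K

Original: g = 0.42, ΔT = 1.46/(1−0.42) = 2.5172 K.
With doubled lapse-rate: g' = 0.29, ΔT' = 1.46/(1−0.29) = 2.0563 K.
Change = 2.0563 − 2.5172 = -0.46 K.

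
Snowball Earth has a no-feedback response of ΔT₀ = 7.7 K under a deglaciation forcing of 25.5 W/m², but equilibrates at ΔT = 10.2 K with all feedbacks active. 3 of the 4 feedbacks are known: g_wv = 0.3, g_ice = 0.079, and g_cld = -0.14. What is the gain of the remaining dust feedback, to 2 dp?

Amplification A = ΔT/ΔT₀ = 10.2/7.7 = 1.325.
Total gain g = 1 − 1/A = 1 − 1/1.325 = 0.2453.
Known gains sum to 0.3 + 0.079 − 0.14 = 0.239.
g_dust = 0.2453 − 0.239 = 0.01.

0.01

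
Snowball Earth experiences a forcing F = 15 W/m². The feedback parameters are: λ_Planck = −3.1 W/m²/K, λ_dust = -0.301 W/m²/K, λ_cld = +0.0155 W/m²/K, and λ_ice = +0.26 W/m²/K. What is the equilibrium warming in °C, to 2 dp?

Net feedback parameter λ = (−3.1) + (-0.301) + (+0.0155) + (+0.26) = -3.1255 W/m²/K.
ΔT = −F/λ = −15/(-3.1255) = 4.80 °C.

4.80 °C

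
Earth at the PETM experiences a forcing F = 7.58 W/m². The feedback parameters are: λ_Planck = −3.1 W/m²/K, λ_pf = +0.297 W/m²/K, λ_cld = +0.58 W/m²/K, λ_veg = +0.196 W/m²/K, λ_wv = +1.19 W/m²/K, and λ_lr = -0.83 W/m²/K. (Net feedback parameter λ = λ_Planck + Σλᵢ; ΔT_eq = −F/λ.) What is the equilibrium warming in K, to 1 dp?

Net feedback parameter λ = (−3.1) + (+0.297) + (+0.58) + (+0.196) + (+1.19) + (-0.83) = -1.667 W/m²/K.
ΔT = −F/λ = −7.58/(-1.667) = 4.5 K.

4.5 K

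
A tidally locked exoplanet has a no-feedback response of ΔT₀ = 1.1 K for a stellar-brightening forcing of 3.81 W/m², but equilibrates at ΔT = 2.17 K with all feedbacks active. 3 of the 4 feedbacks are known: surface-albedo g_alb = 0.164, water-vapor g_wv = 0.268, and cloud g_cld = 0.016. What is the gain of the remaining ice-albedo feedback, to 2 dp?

0.05

Amplification A = ΔT/ΔT₀ = 2.17/1.1 = 1.973.
Total gain g = 1 − 1/A = 1 − 1/1.973 = 0.4932.
Known gains sum to 0.164 + 0.268 + 0.016 = 0.448.
g_ice = 0.4932 − 0.448 = 0.05.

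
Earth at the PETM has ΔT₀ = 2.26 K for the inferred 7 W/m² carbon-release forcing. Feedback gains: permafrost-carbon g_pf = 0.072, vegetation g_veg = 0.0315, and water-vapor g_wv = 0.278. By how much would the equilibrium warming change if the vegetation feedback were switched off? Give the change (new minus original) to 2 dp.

-0.18 K

Original: g = 0.3815, ΔT = 2.26/(1−0.3815) = 3.6540 K.
Without vegetation: g' = 0.35, ΔT' = 2.26/(1−0.35) = 3.4769 K.
Change = 3.4769 − 3.6540 = -0.18 K.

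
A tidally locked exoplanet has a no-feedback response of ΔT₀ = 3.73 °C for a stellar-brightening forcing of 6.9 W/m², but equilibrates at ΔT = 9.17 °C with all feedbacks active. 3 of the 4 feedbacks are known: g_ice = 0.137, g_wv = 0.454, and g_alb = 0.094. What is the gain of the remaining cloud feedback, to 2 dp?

-0.09

Amplification A = ΔT/ΔT₀ = 9.17/3.73 = 2.458.
Total gain g = 1 − 1/A = 1 − 1/2.458 = 0.5932.
Known gains sum to 0.137 + 0.454 + 0.094 = 0.685.
g_cld = 0.5932 − 0.685 = -0.09.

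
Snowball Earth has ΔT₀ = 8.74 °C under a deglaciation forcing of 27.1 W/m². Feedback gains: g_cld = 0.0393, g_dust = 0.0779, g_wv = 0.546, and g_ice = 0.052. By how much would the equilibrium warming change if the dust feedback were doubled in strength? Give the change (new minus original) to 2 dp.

Original: g = 0.7152, ΔT = 8.74/(1−0.7152) = 30.6882 °C.
With doubled dust: g' = 0.7931, ΔT' = 8.74/(1−0.7931) = 42.2426 °C.
Change = 42.2426 − 30.6882 = 11.55 °C.

11.55 °C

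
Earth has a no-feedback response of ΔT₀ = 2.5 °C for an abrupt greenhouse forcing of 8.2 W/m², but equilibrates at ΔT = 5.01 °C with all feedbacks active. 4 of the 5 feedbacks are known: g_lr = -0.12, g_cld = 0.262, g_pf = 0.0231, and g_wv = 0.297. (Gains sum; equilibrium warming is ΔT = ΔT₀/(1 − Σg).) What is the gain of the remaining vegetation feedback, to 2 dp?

Amplification A = ΔT/ΔT₀ = 5.01/2.5 = 2.004.
Total gain g = 1 − 1/A = 1 − 1/2.004 = 0.501.
Known gains sum to -0.12 + 0.262 + 0.0231 + 0.297 = 0.4621.
g_veg = 0.501 − 0.4621 = 0.04.

0.04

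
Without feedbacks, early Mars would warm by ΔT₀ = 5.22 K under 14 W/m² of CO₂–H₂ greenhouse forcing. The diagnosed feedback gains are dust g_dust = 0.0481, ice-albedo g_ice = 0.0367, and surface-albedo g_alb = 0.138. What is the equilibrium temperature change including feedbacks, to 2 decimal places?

6.72 K

Total gain g = 0.0481 + 0.0367 + 0.138 = 0.2228.
Amplification A = 1/(1 − 0.2228) = 1.287.
ΔT = 5.22 × 1.287 = 6.72 K.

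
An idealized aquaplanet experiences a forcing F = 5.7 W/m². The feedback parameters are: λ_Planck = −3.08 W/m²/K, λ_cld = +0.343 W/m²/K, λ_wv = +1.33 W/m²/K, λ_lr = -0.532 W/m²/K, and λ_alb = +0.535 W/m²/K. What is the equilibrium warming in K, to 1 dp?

Net feedback parameter λ = (−3.08) + (+0.343) + (+1.33) + (-0.532) + (+0.535) = -1.404 W/m²/K.
ΔT = −F/λ = −5.7/(-1.404) = 4.1 K.

4.1 K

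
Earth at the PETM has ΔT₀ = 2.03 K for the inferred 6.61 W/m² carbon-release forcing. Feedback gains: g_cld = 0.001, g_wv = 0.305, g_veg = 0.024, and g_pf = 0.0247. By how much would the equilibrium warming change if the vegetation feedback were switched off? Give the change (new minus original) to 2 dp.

-0.11 K

Original: g = 0.3547, ΔT = 2.03/(1−0.3547) = 3.1458 K.
Without vegetation: g' = 0.3307, ΔT' = 2.03/(1−0.3307) = 3.0330 K.
Change = 3.0330 − 3.1458 = -0.11 K.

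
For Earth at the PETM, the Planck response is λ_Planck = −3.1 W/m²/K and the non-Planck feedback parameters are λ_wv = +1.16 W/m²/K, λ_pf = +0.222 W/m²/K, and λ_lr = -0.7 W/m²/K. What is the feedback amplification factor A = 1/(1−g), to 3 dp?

1.282

Convert to gains: g_wv = 1.16/3.1 = 0.3742; g_pf = 0.222/3.1 = 0.07161; g_lr = -0.7/3.1 = -0.2258.
Total gain g = 0.22001.
A = 1/(1 − 0.22001) = 1.282.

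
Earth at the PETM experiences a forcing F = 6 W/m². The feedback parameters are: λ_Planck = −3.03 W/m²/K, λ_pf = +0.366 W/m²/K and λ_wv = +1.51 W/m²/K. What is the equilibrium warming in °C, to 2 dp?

Net feedback parameter λ = (−3.03) + (+0.366) + (+1.51) = -1.154 W/m²/K.
ΔT = −F/λ = −6/(-1.154) = 5.20 °C.

5.20 °C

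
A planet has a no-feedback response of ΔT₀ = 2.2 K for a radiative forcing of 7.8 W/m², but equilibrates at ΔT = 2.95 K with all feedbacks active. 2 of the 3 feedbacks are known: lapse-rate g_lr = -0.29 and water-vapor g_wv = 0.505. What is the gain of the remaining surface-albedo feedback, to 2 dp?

0.04

Amplification A = ΔT/ΔT₀ = 2.95/2.2 = 1.341.
Total gain g = 1 − 1/A = 1 − 1/1.341 = 0.2543.
Known gains sum to -0.29 + 0.505 = 0.215.
g_alb = 0.2543 − 0.215 = 0.04.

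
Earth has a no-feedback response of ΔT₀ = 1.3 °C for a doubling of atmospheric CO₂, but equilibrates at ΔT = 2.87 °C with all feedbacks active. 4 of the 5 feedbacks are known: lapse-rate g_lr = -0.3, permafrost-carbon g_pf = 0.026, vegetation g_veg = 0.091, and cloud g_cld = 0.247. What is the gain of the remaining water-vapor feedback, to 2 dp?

0.48

Amplification A = ΔT/ΔT₀ = 2.87/1.3 = 2.208.
Total gain g = 1 − 1/A = 1 − 1/2.208 = 0.5471.
Known gains sum to -0.3 + 0.026 + 0.091 + 0.247 = 0.064.
g_wv = 0.5471 − 0.064 = 0.48.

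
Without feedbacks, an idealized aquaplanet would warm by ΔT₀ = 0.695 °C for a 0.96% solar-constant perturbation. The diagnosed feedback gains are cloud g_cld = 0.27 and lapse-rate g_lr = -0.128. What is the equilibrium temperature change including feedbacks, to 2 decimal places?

Total gain g = 0.27 − 0.128 = 0.142.
Amplification A = 1/(1 − 0.142) = 1.166.
ΔT = 0.695 × 1.166 = 0.81 °C.

0.81 °C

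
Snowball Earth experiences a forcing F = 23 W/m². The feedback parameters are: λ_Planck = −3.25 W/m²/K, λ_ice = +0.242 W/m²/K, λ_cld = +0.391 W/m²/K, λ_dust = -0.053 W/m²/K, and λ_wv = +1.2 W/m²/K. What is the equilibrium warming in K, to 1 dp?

Net feedback parameter λ = (−3.25) + (+0.242) + (+0.391) + (-0.053) + (+1.2) = -1.47 W/m²/K.
ΔT = −F/λ = −23/(-1.47) = 15.6 K.

15.6 K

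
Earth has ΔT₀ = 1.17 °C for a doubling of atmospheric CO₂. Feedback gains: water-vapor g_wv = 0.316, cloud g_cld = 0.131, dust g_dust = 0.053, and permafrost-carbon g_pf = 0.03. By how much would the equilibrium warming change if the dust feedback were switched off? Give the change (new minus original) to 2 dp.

-0.25 °C

Original: g = 0.53, ΔT = 1.17/(1−0.53) = 2.4894 °C.
Without dust: g' = 0.477, ΔT' = 1.17/(1−0.477) = 2.2371 °C.
Change = 2.2371 − 2.4894 = -0.25 °C.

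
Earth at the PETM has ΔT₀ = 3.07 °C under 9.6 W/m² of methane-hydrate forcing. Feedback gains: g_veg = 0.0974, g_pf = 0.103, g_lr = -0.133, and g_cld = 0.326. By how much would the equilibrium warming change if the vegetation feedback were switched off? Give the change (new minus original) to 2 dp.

-0.70 °C

Original: g = 0.3934, ΔT = 3.07/(1−0.3934) = 5.0610 °C.
Without vegetation: g' = 0.296, ΔT' = 3.07/(1−0.296) = 4.3608 °C.
Change = 4.3608 − 5.0610 = -0.70 °C.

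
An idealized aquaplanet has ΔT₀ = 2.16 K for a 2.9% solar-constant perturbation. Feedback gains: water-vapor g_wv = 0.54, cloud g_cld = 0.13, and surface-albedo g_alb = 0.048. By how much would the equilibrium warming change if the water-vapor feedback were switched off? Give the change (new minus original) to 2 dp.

Original: g = 0.718, ΔT = 2.16/(1−0.718) = 7.6596 K.
Without water-vapor: g' = 0.178, ΔT' = 2.16/(1−0.178) = 2.6277 K.
Change = 2.6277 − 7.6596 = -5.03 K.

-5.03 K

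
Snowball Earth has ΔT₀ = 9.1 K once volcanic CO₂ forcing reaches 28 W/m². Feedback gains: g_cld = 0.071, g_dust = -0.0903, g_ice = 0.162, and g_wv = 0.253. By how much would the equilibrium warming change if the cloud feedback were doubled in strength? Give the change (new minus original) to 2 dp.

Original: g = 0.3957, ΔT = 9.1/(1−0.3957) = 15.0587 K.
With doubled cloud: g' = 0.4667, ΔT' = 9.1/(1−0.4667) = 17.0636 K.
Change = 17.0636 − 15.0587 = 2.00 K.

2.00 K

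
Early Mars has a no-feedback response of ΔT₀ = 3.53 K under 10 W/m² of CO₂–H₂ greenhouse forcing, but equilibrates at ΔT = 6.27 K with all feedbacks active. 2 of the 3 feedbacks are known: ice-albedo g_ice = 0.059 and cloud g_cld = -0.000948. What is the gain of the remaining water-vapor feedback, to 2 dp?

Amplification A = ΔT/ΔT₀ = 6.27/3.53 = 1.776.
Total gain g = 1 − 1/A = 1 − 1/1.776 = 0.4369.
Known gains sum to 0.059 − 0.000948 = 0.058052.
g_wv = 0.4369 − 0.058052 = 0.38.

0.38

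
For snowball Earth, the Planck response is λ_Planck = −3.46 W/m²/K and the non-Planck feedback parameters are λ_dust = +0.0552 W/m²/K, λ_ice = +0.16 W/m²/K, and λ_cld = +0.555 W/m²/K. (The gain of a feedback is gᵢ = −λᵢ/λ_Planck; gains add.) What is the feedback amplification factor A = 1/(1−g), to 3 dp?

1.286

Convert to gains: g_dust = 0.0552/3.46 = 0.01595; g_ice = 0.16/3.46 = 0.04624; g_cld = 0.555/3.46 = 0.1604.
Total gain g = 0.22259.
A = 1/(1 − 0.22259) = 1.286.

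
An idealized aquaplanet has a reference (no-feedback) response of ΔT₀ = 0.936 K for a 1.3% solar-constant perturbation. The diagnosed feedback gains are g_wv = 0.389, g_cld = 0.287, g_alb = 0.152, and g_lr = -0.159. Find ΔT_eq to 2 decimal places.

2.83 K

Total gain g = 0.389 + 0.287 + 0.152 − 0.159 = 0.669.
Amplification A = 1/(1 − 0.669) = 3.021.
ΔT = 0.936 × 3.021 = 2.83 K.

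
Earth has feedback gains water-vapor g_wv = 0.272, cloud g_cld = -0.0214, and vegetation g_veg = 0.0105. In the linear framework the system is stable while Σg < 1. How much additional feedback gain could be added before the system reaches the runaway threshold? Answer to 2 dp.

Current total gain = 0.272 − 0.0214 + 0.0105 = 0.2611.
Margin to runaway = 1 − 0.2611 = 0.74.

0.74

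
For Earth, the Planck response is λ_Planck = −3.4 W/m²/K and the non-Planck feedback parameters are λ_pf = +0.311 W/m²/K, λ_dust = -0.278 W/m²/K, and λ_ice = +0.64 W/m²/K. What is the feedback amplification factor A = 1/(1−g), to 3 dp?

1.247

Convert to gains: g_pf = 0.311/3.4 = 0.09147; g_dust = -0.278/3.4 = -0.08176; g_ice = 0.64/3.4 = 0.1882.
Total gain g = 0.19791.
A = 1/(1 − 0.19791) = 1.247.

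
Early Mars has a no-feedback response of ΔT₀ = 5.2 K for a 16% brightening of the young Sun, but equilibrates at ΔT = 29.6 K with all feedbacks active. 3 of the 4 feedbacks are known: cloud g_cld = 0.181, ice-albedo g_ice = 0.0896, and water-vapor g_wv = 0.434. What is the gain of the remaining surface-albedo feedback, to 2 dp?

Amplification A = ΔT/ΔT₀ = 29.6/5.2 = 5.692.
Total gain g = 1 − 1/A = 1 − 1/5.692 = 0.8243.
Known gains sum to 0.181 + 0.0896 + 0.434 = 0.7046.
g_alb = 0.8243 − 0.7046 = 0.12.

0.12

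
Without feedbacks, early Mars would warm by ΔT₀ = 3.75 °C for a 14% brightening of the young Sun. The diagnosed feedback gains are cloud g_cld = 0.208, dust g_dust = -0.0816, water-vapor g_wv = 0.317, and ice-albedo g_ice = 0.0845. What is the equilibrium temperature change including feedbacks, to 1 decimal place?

7.9 °C

Total gain g = 0.208 − 0.0816 + 0.317 + 0.0845 = 0.5279.
Amplification A = 1/(1 − 0.5279) = 2.118.
ΔT = 3.75 × 2.118 = 7.9 °C.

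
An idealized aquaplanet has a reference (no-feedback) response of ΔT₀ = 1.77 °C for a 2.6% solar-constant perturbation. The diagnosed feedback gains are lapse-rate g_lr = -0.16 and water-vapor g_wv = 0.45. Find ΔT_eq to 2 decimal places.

2.49 °C

Total gain g = -0.16 + 0.45 = 0.29.
Amplification A = 1/(1 − 0.29) = 1.408.
ΔT = 1.77 × 1.408 = 2.49 °C.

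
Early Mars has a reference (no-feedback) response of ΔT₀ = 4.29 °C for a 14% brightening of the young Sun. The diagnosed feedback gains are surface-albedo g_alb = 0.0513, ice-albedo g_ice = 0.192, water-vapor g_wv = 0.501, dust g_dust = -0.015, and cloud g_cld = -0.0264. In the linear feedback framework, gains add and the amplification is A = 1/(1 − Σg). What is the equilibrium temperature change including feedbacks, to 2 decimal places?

14.44 °C

Total gain g = 0.0513 + 0.192 + 0.501 − 0.015 − 0.0264 = 0.7029.
Amplification A = 1/(1 − 0.7029) = 3.366.
ΔT = 4.29 × 3.366 = 14.44 °C.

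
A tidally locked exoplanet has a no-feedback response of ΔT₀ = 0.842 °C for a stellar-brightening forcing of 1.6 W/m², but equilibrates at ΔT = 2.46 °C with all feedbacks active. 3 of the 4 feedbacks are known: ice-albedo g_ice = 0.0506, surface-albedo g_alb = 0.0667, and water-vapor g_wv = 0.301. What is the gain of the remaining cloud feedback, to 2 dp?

Amplification A = ΔT/ΔT₀ = 2.46/0.842 = 2.922.
Total gain g = 1 − 1/A = 1 − 1/2.922 = 0.6578.
Known gains sum to 0.0506 + 0.0667 + 0.301 = 0.4183.
g_cld = 0.6578 − 0.4183 = 0.24.

0.24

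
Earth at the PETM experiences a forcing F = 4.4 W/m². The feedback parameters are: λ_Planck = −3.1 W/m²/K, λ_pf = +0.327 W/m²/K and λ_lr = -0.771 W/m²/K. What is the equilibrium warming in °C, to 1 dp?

1.2 °C

Net feedback parameter λ = (−3.1) + (+0.327) + (-0.771) = -3.544 W/m²/K.
ΔT = −F/λ = −4.4/(-3.544) = 1.2 °C.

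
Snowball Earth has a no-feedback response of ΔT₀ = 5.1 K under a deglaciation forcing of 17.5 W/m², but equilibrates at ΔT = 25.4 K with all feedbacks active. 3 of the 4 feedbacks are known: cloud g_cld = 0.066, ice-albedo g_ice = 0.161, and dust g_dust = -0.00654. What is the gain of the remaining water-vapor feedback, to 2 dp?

Amplification A = ΔT/ΔT₀ = 25.4/5.1 = 4.98.
Total gain g = 1 − 1/A = 1 − 1/4.98 = 0.7992.
Known gains sum to 0.066 + 0.161 − 0.00654 = 0.22046.
g_wv = 0.7992 − 0.22046 = 0.58.

0.58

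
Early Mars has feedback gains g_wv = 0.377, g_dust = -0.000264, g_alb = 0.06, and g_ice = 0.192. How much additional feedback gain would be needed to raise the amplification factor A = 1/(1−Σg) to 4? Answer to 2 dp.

0.12

Current total gain = 0.628736.
Target gain for A = 4: g* = 1 − 1/4 = 0.75.
Additional gain needed = 0.75 − 0.628736 = 0.12.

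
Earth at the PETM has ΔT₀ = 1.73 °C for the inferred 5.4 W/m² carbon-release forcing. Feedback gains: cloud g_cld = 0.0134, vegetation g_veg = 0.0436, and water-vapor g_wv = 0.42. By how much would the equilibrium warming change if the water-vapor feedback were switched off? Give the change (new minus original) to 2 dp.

Original: g = 0.477, ΔT = 1.73/(1−0.477) = 3.3078 °C.
Without water-vapor: g' = 0.057, ΔT' = 1.73/(1−0.057) = 1.8346 °C.
Change = 1.8346 − 3.3078 = -1.47 °C.

-1.47 °C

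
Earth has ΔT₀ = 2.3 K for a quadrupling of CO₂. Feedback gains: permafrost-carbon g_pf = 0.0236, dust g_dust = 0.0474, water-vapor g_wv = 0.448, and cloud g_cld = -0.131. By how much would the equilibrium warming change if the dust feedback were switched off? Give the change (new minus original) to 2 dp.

Original: g = 0.388, ΔT = 2.3/(1−0.388) = 3.7582 K.
Without dust: g' = 0.3406, ΔT' = 2.3/(1−0.3406) = 3.4880 K.
Change = 3.4880 − 3.7582 = -0.27 K.

-0.27 K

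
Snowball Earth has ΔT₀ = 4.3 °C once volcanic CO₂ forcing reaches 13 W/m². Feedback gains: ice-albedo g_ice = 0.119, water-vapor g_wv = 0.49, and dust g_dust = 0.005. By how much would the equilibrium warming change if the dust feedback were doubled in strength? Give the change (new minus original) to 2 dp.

0.15 °C

Original: g = 0.614, ΔT = 4.3/(1−0.614) = 11.1399 °C.
With doubled dust: g' = 0.619, ΔT' = 4.3/(1−0.619) = 11.2861 °C.
Change = 11.2861 − 11.1399 = 0.15 °C.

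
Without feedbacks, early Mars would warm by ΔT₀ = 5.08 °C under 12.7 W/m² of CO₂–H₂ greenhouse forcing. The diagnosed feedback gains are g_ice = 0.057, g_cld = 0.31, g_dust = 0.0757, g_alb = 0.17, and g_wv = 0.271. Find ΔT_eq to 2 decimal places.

43.68 °C

Total gain g = 0.057 + 0.31 + 0.0757 + 0.17 + 0.271 = 0.8837.
Amplification A = 1/(1 − 0.8837) = 8.598.
ΔT = 5.08 × 8.598 = 43.68 °C.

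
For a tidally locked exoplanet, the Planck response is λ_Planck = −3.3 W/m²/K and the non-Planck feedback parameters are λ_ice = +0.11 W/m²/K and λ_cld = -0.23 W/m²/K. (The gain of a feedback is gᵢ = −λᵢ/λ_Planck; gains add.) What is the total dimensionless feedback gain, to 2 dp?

-0.04

Convert to gains: g_ice = 0.11/3.3 = 0.03333; g_cld = -0.23/3.3 = -0.0697.
Total gain g = -0.03637.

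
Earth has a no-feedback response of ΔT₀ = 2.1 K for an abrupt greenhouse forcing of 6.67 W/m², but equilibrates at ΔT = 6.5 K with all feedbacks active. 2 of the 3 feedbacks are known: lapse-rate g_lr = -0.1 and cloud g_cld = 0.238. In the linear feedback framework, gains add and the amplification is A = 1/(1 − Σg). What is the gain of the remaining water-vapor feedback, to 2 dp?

Amplification A = ΔT/ΔT₀ = 6.5/2.1 = 3.095.
Total gain g = 1 − 1/A = 1 − 1/3.095 = 0.6769.
Known gains sum to -0.1 + 0.238 = 0.138.
g_wv = 0.6769 − 0.138 = 0.54.

0.54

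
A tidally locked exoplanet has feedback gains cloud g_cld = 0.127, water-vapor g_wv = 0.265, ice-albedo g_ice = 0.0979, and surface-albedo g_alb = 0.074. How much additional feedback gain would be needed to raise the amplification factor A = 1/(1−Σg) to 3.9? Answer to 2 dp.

Current total gain = 0.5639.
Target gain for A = 3.9: g* = 1 − 1/3.9 = 0.7436.
Additional gain needed = 0.7436 − 0.5639 = 0.18.

0.18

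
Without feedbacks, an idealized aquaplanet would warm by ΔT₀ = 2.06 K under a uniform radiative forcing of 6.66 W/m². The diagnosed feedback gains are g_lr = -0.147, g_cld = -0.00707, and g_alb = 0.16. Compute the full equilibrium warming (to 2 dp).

2.07 K

Total gain g = -0.147 − 0.00707 + 0.16 = 0.00593.
Amplification A = 1/(1 − 0.00593) = 1.006.
ΔT = 2.06 × 1.006 = 2.07 K.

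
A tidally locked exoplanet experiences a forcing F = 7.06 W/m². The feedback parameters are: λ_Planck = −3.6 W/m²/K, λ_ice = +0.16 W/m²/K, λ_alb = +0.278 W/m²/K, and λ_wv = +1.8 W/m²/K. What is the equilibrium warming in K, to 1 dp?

5.2 K

Net feedback parameter λ = (−3.6) + (+0.16) + (+0.278) + (+1.8) = -1.362 W/m²/K.
ΔT = −F/λ = −7.06/(-1.362) = 5.2 K.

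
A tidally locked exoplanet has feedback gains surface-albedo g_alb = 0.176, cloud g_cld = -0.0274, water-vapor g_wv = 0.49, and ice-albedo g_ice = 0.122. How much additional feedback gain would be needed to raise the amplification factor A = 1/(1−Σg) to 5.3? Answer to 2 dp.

Current total gain = 0.7606.
Target gain for A = 5.3: g* = 1 − 1/5.3 = 0.8113.
Additional gain needed = 0.8113 − 0.7606 = 0.05.

0.05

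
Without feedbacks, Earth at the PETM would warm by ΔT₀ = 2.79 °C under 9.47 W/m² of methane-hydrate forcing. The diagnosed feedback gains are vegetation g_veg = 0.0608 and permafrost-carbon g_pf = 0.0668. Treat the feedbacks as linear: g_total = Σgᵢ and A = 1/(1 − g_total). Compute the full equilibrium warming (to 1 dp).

3.2 °C

Total gain g = 0.0608 + 0.0668 = 0.1276.
Amplification A = 1/(1 − 0.1276) = 1.146.
ΔT = 2.79 × 1.146 = 3.2 °C.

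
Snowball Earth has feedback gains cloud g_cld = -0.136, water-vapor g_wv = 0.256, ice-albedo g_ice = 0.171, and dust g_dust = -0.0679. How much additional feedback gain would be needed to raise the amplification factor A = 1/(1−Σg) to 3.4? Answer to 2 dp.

0.48

Current total gain = 0.2231.
Target gain for A = 3.4: g* = 1 − 1/3.4 = 0.7059.
Additional gain needed = 0.7059 − 0.2231 = 0.48.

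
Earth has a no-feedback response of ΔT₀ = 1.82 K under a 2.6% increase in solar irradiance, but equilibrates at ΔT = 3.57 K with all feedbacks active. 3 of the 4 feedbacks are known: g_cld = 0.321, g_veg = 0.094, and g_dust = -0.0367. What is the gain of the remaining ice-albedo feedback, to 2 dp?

0.11

Amplification A = ΔT/ΔT₀ = 3.57/1.82 = 1.962.
Total gain g = 1 − 1/A = 1 − 1/1.962 = 0.4903.
Known gains sum to 0.321 + 0.094 − 0.0367 = 0.3783.
g_ice = 0.4903 − 0.3783 = 0.11.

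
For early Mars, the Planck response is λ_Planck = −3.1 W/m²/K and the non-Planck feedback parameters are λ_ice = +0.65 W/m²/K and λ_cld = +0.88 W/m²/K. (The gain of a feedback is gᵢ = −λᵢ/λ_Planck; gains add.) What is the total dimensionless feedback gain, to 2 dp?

Convert to gains: g_ice = 0.65/3.1 = 0.2097; g_cld = 0.88/3.1 = 0.2839.
Total gain g = 0.4936.

0.49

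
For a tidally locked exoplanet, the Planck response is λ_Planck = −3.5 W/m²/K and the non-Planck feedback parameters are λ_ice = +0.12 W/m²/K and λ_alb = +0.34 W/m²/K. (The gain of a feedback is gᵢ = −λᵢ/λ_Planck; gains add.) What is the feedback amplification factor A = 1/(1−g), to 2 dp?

1.15

Convert to gains: g_ice = 0.12/3.5 = 0.03429; g_alb = 0.34/3.5 = 0.09714.
Total gain g = 0.13143.
A = 1/(1 − 0.13143) = 1.15.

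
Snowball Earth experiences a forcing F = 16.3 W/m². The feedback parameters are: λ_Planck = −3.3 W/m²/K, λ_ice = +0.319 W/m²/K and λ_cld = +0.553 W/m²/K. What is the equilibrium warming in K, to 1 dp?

6.7 K

Net feedback parameter λ = (−3.3) + (+0.319) + (+0.553) = -2.428 W/m²/K.
ΔT = −F/λ = −16.3/(-2.428) = 6.7 K.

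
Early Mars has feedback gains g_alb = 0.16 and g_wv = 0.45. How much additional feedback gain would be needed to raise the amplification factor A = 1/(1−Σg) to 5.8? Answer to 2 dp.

0.22

Current total gain = 0.61.
Target gain for A = 5.8: g* = 1 − 1/5.8 = 0.8276.
Additional gain needed = 0.8276 − 0.61 = 0.22.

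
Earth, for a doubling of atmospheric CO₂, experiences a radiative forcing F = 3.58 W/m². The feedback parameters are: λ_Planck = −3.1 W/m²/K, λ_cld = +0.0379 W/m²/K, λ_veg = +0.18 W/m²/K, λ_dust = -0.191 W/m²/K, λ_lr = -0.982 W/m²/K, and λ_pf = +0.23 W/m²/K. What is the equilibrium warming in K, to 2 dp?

Net feedback parameter λ = (−3.1) + (+0.0379) + (+0.18) + (-0.191) + (-0.982) + (+0.23) = -3.8251 W/m²/K.
ΔT = −F/λ = −3.58/(-3.8251) = 0.94 K.

0.94 K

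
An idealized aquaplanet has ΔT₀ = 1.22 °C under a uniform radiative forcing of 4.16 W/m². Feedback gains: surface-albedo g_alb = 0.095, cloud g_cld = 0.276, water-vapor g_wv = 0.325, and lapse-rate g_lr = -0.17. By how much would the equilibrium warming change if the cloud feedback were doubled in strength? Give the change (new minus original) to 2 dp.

Original: g = 0.526, ΔT = 1.22/(1−0.526) = 2.5738 °C.
With doubled cloud: g' = 0.802, ΔT' = 1.22/(1−0.802) = 6.1616 °C.
Change = 6.1616 − 2.5738 = 3.59 °C.

3.59 °C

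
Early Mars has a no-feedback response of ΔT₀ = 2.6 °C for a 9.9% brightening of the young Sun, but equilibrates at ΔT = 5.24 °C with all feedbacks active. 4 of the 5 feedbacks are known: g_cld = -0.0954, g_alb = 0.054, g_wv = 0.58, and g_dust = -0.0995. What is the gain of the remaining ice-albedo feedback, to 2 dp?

Amplification A = ΔT/ΔT₀ = 5.24/2.6 = 2.015.
Total gain g = 1 − 1/A = 1 − 1/2.015 = 0.5037.
Known gains sum to -0.0954 + 0.054 + 0.58 − 0.0995 = 0.4391.
g_ice = 0.5037 − 0.4391 = 0.06.

0.06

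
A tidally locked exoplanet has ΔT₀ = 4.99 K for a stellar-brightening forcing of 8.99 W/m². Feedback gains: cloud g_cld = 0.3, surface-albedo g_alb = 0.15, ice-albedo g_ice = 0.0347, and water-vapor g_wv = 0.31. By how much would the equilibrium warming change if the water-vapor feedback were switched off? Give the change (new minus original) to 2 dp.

-14.62 K

Original: g = 0.7947, ΔT = 4.99/(1−0.7947) = 24.3059 K.
Without water-vapor: g' = 0.4847, ΔT' = 4.99/(1−0.4847) = 9.6837 K.
Change = 9.6837 − 24.3059 = -14.62 K.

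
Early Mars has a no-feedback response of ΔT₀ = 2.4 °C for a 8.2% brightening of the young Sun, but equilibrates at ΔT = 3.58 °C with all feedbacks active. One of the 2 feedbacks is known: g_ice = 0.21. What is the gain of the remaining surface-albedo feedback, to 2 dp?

Amplification A = ΔT/ΔT₀ = 3.58/2.4 = 1.492.
Total gain g = 1 − 1/A = 1 − 1/1.492 = 0.3298.
The known gain is 0.21.
g_alb = 0.3298 − 0.21 = 0.12.

0.12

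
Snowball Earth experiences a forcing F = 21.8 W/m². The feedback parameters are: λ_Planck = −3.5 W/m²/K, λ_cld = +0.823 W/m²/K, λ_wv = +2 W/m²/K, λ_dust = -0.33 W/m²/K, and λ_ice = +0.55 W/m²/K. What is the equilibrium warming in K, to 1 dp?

Net feedback parameter λ = (−3.5) + (+0.823) + (+2) + (-0.33) + (+0.55) = -0.457 W/m²/K.
ΔT = −F/λ = −21.8/(-0.457) = 47.7 K.

47.7 K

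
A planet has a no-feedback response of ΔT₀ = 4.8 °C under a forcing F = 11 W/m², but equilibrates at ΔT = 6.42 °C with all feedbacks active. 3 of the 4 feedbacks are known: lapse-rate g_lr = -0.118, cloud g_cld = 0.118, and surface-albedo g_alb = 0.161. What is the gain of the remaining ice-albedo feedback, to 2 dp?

Amplification A = ΔT/ΔT₀ = 6.42/4.8 = 1.338.
Total gain g = 1 − 1/A = 1 − 1/1.338 = 0.2526.
Known gains sum to -0.118 + 0.118 + 0.161 = 0.161.
g_ice = 0.2526 − 0.161 = 0.09.

0.09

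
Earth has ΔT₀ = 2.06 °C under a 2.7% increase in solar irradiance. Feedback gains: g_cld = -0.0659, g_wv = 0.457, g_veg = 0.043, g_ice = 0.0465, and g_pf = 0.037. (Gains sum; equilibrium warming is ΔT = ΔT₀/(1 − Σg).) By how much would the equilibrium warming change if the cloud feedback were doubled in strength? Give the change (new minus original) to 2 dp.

Original: g = 0.5176, ΔT = 2.06/(1−0.5176) = 4.2703 °C.
With doubled cloud: g' = 0.4517, ΔT' = 2.06/(1−0.4517) = 3.7571 °C.
Change = 3.7571 − 4.2703 = -0.51 °C.

-0.51 °C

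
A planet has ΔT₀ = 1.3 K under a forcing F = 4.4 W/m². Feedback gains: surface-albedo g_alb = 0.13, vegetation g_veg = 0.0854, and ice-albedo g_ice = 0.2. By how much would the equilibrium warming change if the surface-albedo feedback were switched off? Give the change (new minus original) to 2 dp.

Original: g = 0.4154, ΔT = 1.3/(1−0.4154) = 2.2237 K.
Without surface-albedo: g' = 0.2854, ΔT' = 1.3/(1−0.2854) = 1.8192 K.
Change = 1.8192 − 2.2237 = -0.40 K.

-0.40 K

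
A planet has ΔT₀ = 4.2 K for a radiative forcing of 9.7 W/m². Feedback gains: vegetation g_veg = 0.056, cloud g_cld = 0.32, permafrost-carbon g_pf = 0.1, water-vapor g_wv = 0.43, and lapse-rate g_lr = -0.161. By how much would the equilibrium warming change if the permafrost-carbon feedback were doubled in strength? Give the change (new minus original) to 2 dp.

Original: g = 0.745, ΔT = 4.2/(1−0.745) = 16.4706 K.
With doubled permafrost-carbon: g' = 0.845, ΔT' = 4.2/(1−0.845) = 27.0968 K.
Change = 27.0968 − 16.4706 = 10.63 K.

10.63 K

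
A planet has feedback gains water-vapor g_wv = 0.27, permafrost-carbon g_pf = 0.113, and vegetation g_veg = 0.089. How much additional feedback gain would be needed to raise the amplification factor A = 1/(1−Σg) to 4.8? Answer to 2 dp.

0.32

Current total gain = 0.472.
Target gain for A = 4.8: g* = 1 − 1/4.8 = 0.7917.
Additional gain needed = 0.7917 − 0.472 = 0.32.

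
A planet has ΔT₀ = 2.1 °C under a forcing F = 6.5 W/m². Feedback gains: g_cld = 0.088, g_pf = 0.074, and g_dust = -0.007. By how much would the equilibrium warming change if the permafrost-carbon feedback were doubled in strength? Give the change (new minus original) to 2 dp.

0.24 °C

Original: g = 0.155, ΔT = 2.1/(1−0.155) = 2.4852 °C.
With doubled permafrost-carbon: g' = 0.229, ΔT' = 2.1/(1−0.229) = 2.7237 °C.
Change = 2.7237 − 2.4852 = 0.24 °C.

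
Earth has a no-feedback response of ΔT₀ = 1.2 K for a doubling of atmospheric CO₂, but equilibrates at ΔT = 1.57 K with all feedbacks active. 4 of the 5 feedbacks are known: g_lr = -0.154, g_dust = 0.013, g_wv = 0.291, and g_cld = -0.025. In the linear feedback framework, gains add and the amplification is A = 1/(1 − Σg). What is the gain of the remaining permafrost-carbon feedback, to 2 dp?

Amplification A = ΔT/ΔT₀ = 1.57/1.2 = 1.308.
Total gain g = 1 − 1/A = 1 − 1/1.308 = 0.2355.
Known gains sum to -0.154 + 0.013 + 0.291 − 0.025 = 0.125.
g_pf = 0.2355 − 0.125 = 0.11.

0.11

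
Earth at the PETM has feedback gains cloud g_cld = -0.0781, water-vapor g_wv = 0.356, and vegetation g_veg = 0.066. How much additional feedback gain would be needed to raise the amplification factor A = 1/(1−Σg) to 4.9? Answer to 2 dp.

Current total gain = 0.3439.
Target gain for A = 4.9: g* = 1 − 1/4.9 = 0.7959.
Additional gain needed = 0.7959 − 0.3439 = 0.45.

0.45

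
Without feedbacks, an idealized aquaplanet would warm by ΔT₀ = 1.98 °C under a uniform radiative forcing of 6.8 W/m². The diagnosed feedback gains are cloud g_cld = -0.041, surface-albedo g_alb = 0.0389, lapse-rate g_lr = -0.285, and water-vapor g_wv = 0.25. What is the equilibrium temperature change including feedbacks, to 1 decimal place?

Total gain g = -0.041 + 0.0389 − 0.285 + 0.25 = -0.0371.
Amplification A = 1/(1 + 0.0371) = 0.9642.
ΔT = 1.98 × 0.9642 = 1.9 °C.

1.9 °C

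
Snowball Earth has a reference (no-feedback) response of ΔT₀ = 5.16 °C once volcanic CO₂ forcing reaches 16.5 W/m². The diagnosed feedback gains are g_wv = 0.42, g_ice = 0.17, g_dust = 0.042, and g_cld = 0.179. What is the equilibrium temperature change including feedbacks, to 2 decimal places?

Total gain g = 0.42 + 0.17 + 0.042 + 0.179 = 0.811.
Amplification A = 1/(1 − 0.811) = 5.291.
ΔT = 5.16 × 5.291 = 27.30 °C.

27.30 °C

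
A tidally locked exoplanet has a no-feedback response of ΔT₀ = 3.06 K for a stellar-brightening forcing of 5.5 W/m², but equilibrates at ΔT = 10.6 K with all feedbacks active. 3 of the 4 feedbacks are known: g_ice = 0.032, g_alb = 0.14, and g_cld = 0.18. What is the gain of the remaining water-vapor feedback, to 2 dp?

Amplification A = ΔT/ΔT₀ = 10.6/3.06 = 3.464.
Total gain g = 1 − 1/A = 1 − 1/3.464 = 0.7113.
Known gains sum to 0.032 + 0.14 + 0.18 = 0.352.
g_wv = 0.7113 − 0.352 = 0.36.

0.36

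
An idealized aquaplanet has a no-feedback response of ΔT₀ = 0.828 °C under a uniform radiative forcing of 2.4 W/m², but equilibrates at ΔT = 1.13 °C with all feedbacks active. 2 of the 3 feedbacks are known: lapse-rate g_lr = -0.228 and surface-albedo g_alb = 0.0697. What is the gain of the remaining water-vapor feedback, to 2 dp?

0.43

Amplification A = ΔT/ΔT₀ = 1.13/0.828 = 1.365.
Total gain g = 1 − 1/A = 1 − 1/1.365 = 0.2674.
Known gains sum to -0.228 + 0.0697 = -0.1583.
g_wv = 0.2674 + 0.1583 = 0.43.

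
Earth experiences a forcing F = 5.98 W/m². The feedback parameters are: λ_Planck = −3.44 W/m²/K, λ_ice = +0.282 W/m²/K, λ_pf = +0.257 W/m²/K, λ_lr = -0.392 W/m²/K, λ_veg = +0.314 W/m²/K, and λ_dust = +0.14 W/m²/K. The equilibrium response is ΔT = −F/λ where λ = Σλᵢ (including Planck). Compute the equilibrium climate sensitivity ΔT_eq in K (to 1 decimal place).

2.1 K

Net feedback parameter λ = (−3.44) + (+0.282) + (+0.257) + (-0.392) + (+0.314) + (+0.14) = -2.839 W/m²/K.
ΔT = −F/λ = −5.98/(-2.839) = 2.1 K.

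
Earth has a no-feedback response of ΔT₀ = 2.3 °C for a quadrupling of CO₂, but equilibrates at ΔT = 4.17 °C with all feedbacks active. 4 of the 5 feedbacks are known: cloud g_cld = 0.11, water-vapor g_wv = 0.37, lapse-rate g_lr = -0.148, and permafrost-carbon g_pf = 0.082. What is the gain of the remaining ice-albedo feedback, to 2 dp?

0.03

Amplification A = ΔT/ΔT₀ = 4.17/2.3 = 1.813.
Total gain g = 1 − 1/A = 1 − 1/1.813 = 0.4484.
Known gains sum to 0.11 + 0.37 − 0.148 + 0.082 = 0.414.
g_ice = 0.4484 − 0.414 = 0.03.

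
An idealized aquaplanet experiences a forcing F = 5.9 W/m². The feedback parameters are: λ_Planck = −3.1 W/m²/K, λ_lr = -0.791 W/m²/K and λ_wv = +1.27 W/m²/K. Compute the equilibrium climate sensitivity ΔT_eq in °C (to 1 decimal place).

2.3 °C

Net feedback parameter λ = (−3.1) + (-0.791) + (+1.27) = -2.621 W/m²/K.
ΔT = −F/λ = −5.9/(-2.621) = 2.3 °C.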